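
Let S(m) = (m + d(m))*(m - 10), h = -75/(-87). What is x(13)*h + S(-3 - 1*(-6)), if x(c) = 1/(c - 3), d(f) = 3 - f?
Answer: -1213/58 ≈ -20.914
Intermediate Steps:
x(c) = 1/(-3 + c)
h = 25/29 (h = -75*(-1/87) = 25/29 ≈ 0.86207)
S(m) = -30 + 3*m (S(m) = (m + (3 - m))*(m - 10) = 3*(-10 + m) = -30 + 3*m)
x(13)*h + S(-3 - 1*(-6)) = (25/29)/(-3 + 13) + (-30 + 3*(-3 - 1*(-6))) = (25/29)/10 + (-30 + 3*(-3 + 6)) = (1/10)*(25/29) + (-30 + 3*3) = 5/58 + (-30 + 9) = 5/58 - 21 = -1213/58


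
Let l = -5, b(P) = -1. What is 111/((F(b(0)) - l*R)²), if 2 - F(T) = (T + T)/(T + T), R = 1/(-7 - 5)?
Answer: 15984/49 ≈ 326.20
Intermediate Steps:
R = -1/12 (R = 1/(-12) = -1/12 ≈ -0.083333)
F(T) = 1 (F(T) = 2 - (T + T)/(T + T) = 2 - 2*T/(2*T) = 2 - 2*T*1/(2*T) = 2 - 1*1 = 2 - 1 = 1)
111/((F(b(0)) - l*R)²) = 111/((1 - (-5)*(-1)/12)²) = 111/((1 - 1*5/12)²) = 111/((1 - 5/12)²) = 111/((7/12)²) = 111/(49/144) = 111*(144/49) = 15984/49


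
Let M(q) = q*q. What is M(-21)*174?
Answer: 76734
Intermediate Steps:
M(q) = q²
M(-21)*174 = (-21)²*174 = 441*174 = 76734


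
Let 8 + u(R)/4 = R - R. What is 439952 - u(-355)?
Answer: 439984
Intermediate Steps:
u(R) = -32 (u(R) = -32 + 4*(R - R) = -32 + 4*0 = -32 + 0 = -32)
439952 - u(-355) = 439952 - 1*(-32) = 439952 + 32 = 439984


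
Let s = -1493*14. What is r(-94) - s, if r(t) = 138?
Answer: 21040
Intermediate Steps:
s = -20902
r(-94) - s = 138 - 1*(-20902) = 138 + 20902 = 21040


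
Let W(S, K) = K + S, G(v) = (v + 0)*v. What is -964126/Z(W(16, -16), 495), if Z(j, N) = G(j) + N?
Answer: -964126/495 ≈ -1947.7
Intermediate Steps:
G(v) = v² (G(v) = v*v = v²)
Z(j, N) = N + j² (Z(j, N) = j² + N = N + j²)
-964126/Z(W(16, -16), 495) = -964126/(495 + (-16 + 16)²) = -964126/(495 + 0²) = -964126/(495 + 0) = -964126/495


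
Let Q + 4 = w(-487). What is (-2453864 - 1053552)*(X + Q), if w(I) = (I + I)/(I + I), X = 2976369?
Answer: -10439353730256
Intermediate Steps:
w(I) = 1 (w(I) = (2*I)/((2*I)) = (2*I)*(1/(2*I)) = 1)
Q = -3 (Q = -4 + 1 = -3)
(-2453864 - 1053552)*(X + Q) = (-2453864 - 1053552)*(2976369 - 3) = -3507416*2976366 = -10439353730256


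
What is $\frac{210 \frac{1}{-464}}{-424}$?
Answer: $\frac{105}{98368} \approx 0.0010674$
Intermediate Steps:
$\frac{210 \frac{1}{-464}}{-424} = 210 \left(- \frac{1}{464}\right) \left(- \frac{1}{424}\right) = \left(- \frac{105}{232}\right) \left(- \frac{1}{424}\right) = \frac{105}{98368}$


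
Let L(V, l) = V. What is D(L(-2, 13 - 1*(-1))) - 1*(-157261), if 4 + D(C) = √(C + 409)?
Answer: 157257 + √407 ≈ 1.5728e+5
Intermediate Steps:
D(C) = -4 + √(409 + C) (D(C) = -4 + √(C + 409) = -4 + √(409 + C))
D(L(-2, 13 - 1*(-1))) - 1*(-157261) = (-4 + √(409 - 2)) - 1*(-157261) = (-4 + √407) + 157261 = 157257 + √407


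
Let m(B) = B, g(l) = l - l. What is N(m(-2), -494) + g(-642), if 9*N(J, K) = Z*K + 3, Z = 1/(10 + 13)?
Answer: -425/207 ≈ -2.0531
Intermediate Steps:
Z = 1/23 ≈ 0.043478
g(l) = 0
N(J, K) = ⅓ + K/207 (N(J, K) = (K/23 + 3)/9 = (3 + K/23)/9 = ⅓ + K/207)
N(m(-2), -494) + g(-642) = (⅓ + (1/207)*(-494)) + 0 = (⅓ - 494/207) + 0 = -425/207 + 0 = -425/207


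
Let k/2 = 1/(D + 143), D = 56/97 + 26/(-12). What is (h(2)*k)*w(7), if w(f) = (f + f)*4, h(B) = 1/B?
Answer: 32592/82301 ≈ 0.39601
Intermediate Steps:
D = -925/582 (D = 56*(1/97) + 26*(-1/12) = 56/97 - 13/6 = -925/582 ≈ -1.5893)
w(f) = 8*f (w(f) = (2*f)*4 = 8*f)
k = 1164/82301 (k = 2/(-925/582 + 143) = 2/(82301/582) = 2*(582/82301) = 1164/82301 ≈ 0.014143)
(h(2)*k)*w(7) = ((1164/82301)/2)*(8*7) = ((½)*(1164/82301))*56 = (582/82301)*56 = 32592/82301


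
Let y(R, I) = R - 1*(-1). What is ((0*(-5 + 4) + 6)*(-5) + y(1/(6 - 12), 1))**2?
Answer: 30625/36 ≈ 850.69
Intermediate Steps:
y(R, I) = 1 + R (y(R, I) = R + 1 = 1 + R)
((0*(-5 + 4) + 6)*(-5) + y(1/(6 - 12), 1))**2 = ((0*(-5 + 4) + 6)*(-5) + (1 + 1/(6 - 12)))**2 = ((0*(-1) + 6)*(-5) + (1 + 1/(-6)))**2 = ((0 + 6)*(-5) + (1 - 1/6))**2 = (6*(-5) + 5/6)**2 = (-30 + 5/6)**2 = (-175/6)**2 = 30625/36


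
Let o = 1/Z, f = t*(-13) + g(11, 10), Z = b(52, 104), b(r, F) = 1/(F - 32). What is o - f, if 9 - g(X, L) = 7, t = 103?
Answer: 1409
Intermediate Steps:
b(r, F) = 1/(-32 + F)
g(X, L) = 2 (g(X, L) = 9 - 1*7 = 9 - 7 = 2)
Z = 1/72 (Z = 1/(-32 + 104) = 1/72 ≈ 0.013889)
f = -1337 (f = 103*(-13) + 2 = -1339 + 2 = -1337)
o = 72 (o = 1/(1/72) = 72)
o - f = 72 - 1*(-1337) = 72 + 1337 = 1409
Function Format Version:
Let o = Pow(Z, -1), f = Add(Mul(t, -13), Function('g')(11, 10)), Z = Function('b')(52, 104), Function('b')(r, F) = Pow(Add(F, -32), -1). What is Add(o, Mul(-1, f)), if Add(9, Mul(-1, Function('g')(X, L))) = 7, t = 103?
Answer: 1409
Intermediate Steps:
Function('b')(r, F) = Pow(Add(-32, F), -1)
Function('g')(X, L) = 2 (Function('g')(X, L) = Add(9, Mul(-1, 7)) = Add(9, -7) = 2)
Z = Rational(1, 72) (Z = Pow(Add(-32, 104), -1) = Pow(72, -1) = Rational(1, 72) ≈ 0.013889)
f = -1337 (f = Add(Mul(103, -13), 2) = Add(-1339, 2) = -1337)
o = 72 (o = Pow(Rational(1, 72), -1) = 72)
Add(o, Mul(-1, f)) = Add(72, Mul(-1, -1337)) = Add(72, 1337) = 1409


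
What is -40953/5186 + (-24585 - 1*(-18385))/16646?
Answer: -356928419/43163078 ≈ -8.2693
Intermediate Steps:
-40953/5186 + (-24585 - 1*(-18385))/16646 = -40953*1/5186 + (-24585 + 18385)*(1/16646) = -40953/5186 - 6200*1/16646 = -40953/5186 - 3100/8323 = -356928419/43163078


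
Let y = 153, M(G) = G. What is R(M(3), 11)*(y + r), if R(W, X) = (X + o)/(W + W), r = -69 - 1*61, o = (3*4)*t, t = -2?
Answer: -299/6 ≈ -49.833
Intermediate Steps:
o = -24 (o = (3*4)*(-2) = 12*(-2) = -24)
r = -130 (r = -69 - 61 = -130)
R(W, X) = (-24 + X)/(2*W) (R(W, X) = (X - 24)/(W + W) = (-24 + X)/((2*W)) = (-24 + X)*(1/(2*W)) = (-24 + X)/(2*W))
R(M(3), 11)*(y + r) = ((1/2)*(-24 + 11)/3)*(153 - 130) = ((1/2)*(1/3)*(-13))*23 = -13/6*23 = -299/6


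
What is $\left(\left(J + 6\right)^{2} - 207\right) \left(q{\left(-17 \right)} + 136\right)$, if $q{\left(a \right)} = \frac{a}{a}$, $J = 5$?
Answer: $-11782$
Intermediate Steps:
$q{\left(a \right)} = 1$
$\left(\left(J + 6\right)^{2} - 207\right) \left(q{\left(-17 \right)} + 136\right) = \left(\left(5 + 6\right)^{2} - 207\right) \left(1 + 136\right) = \left(11^{2} - 207\right) 137 = \left(121 - 207\right) 137 = \left(-86\right) 137 = -11782$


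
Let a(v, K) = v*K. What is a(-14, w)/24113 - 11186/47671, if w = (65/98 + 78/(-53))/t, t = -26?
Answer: -200153587089/852922190666 ≈ -0.23467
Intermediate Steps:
w = 323/10388 (w = (65/98 + 78/(-53))/(-26) = (65*(1/98) + 78*(-1/53))*(-1/26) = (65/98 - 78/53)*(-1/26) = -4199/5194*(-1/26) = 323/10388 ≈ 0.031094)
a(v, K) = K*v
a(-14, w)/24113 - 11186/47671 = ((323/10388)*(-14))/24113 - 11186/47671 = -323/742*1/24113 - 11186*1/47671 = -323/17891846 - 11186/47671 = -200153587089/852922190666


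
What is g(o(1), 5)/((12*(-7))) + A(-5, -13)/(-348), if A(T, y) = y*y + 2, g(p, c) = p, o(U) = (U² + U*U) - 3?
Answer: -292/609 ≈ -0.47947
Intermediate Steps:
o(U) = -3 + 2*U² (o(U) = (U² + U²) - 3 = 2*U² - 3 = -3 + 2*U²)
A(T, y) = 2 + y² (A(T, y) = y² + 2 = 2 + y²)
g(o(1), 5)/((12*(-7))) + A(-5, -13)/(-348) = (-3 + 2*1²)/((12*(-7))) + (2 + (-13)²)/(-348) = (-3 + 2*1)/(-84) + (2 + 169)*(-1/348) = (-3 + 2)*(-1/84) + 171*(-1/348) = -1*(-1/84) - 57/116 = 1/84 - 57/116 = -292/609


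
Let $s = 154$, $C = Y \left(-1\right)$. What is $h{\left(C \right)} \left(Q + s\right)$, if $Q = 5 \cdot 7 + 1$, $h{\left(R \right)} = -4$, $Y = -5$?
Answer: $-760$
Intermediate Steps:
$C = 5$ ($C = \left(-5\right) \left(-1\right) = 5$)
$Q = 36$ ($Q = 35 + 1 = 36$)
$h{\left(C \right)} \left(Q + s\right) = - 4 \left(36 + 154\right) = \left(-4\right) 190 = -760$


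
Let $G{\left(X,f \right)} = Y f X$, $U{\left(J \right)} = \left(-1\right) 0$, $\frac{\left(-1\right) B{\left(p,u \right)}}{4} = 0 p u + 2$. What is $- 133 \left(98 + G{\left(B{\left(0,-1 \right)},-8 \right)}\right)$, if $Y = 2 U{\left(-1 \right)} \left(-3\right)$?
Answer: $-13034$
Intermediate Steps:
$B{\left(p,u \right)} = -8$ ($B{\left(p,u \right)} = - 4 \left(0 p u + 2\right) = - 4 \left(0 u + 2\right) = - 4 \left(0 + 2\right) = \left(-4\right) 2 = -8$)
$U{\left(J \right)} = 0$
$Y = 0$ ($Y = 2 \cdot 0 \left(-3\right) = 0 \left(-3\right) = 0$)
$G{\left(X,f \right)} = 0$ ($G{\left(X,f \right)} = 0 f X = 0 X = 0$)
$- 133 \left(98 + G{\left(B{\left(0,-1 \right)},-8 \right)}\right) = - 133 \left(98 + 0\right) = \left(-133\right) 98 = -13034$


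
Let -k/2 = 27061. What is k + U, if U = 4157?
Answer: -49965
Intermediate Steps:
k = -54122 (k = -2*27061 = -54122)
k + U = -54122 + 4157 = -49965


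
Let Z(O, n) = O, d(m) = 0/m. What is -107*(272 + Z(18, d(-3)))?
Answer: -31030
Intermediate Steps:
d(m) = 0
-107*(272 + Z(18, d(-3))) = -107*(272 + 18) = -107*290 = -31030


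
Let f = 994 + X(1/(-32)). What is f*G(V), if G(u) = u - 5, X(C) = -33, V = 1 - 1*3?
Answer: -6727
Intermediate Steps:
V = -2 (V = 1 - 3 = -2)
G(u) = -5 + u
f = 961 (f = 994 - 33 = 961)
f*G(V) = 961*(-5 - 2) = 961*(-7) = -6727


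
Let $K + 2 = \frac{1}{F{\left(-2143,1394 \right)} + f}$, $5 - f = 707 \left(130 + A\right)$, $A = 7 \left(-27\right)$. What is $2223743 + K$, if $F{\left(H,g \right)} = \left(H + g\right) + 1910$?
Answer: $\frac{95351790340}{42879} \approx 2.2237 \cdot 10^{6}$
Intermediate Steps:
$A = -189$
$F{\left(H,g \right)} = 1910 + H + g$
$f = 41718$ ($f = 5 - 707 \left(130 - 189\right) = 5 - 707 \left(-59\right) = 5 - -41713 = 5 + 41713 = 41718$)
$K = - \frac{85757}{42879}$ ($K = -2 + \frac{1}{\left(1910 - 2143 + 1394\right) + 41718} = -2 + \frac{1}{1161 + 41718} = -2 + \frac{1}{42879} = - \frac{85757}{42879} \approx -2.0$)
$2223743 + K = 2223743 - \frac{85757}{42879} = \frac{95351790340}{42879}$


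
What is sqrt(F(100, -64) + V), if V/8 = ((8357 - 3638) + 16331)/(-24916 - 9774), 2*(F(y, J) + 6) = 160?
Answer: sqrt(832095154)/3469 ≈ 8.3154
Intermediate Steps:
F(y, J) = 74 (F(y, J) = -6 + (1/2)*160 = -6 + 80 = 74)
V = -16840/3469 (V = 8*(((8357 - 3638) + 16331)/(-24916 - 9774)) = 8*((4719 + 16331)/(-34690)) = 8*(21050*(-1/34690)) = 8*(-2105/3469) = -16840/3469 ≈ -4.8544)
sqrt(F(100, -64) + V) = sqrt(74 - 16840/3469) = sqrt(239866/3469) = sqrt(832095154)/3469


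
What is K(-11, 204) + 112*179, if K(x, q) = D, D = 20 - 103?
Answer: 19965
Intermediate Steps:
D = -83
K(x, q) = -83
K(-11, 204) + 112*179 = -83 + 112*179 = -83 + 20048 = 19965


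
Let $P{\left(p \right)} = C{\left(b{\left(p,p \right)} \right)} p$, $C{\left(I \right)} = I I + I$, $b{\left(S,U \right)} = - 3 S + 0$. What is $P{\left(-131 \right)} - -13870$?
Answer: $-20270432$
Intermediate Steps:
$b{\left(S,U \right)} = - 3 S$
$C{\left(I \right)} = I + I^{2}$ ($C{\left(I \right)} = I^{2} + I = I + I^{2}$)
$P{\left(p \right)} = - 3 p^{2} \left(1 - 3 p\right)$ ($P{\left(p \right)} = - 3 p \left(1 - 3 p\right) p = - 3 p^{2} \left(1 - 3 p\right)$)
$P{\left(-131 \right)} - -13870 = \left(-131\right)^{2} \left(-3 + 9 \left(-131\right)\right) - -13870 = 17161 \left(-3 - 1179\right) + 13870 = 17161 \left(-1182\right) + 13870 = -20284302 + 13870 = -20270432$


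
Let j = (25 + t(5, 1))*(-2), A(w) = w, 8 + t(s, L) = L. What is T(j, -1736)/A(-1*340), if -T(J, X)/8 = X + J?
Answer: -3544/85 ≈ -41.694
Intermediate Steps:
t(s, L) = -8 + L
j = -36 (j = (25 + (-8 + 1))*(-2) = (25 - 7)*(-2) = 18*(-2) = -36)
T(J, X) = -8*J - 8*X (T(J, X) = -8*(X + J) = -8*(J + X) = -8*J - 8*X)
T(j, -1736)/A(-1*340) = (-8*(-36) - 8*(-1736))/((-1*340)) = (288 + 13888)/(-340) = 14176*(-1/340) = -3544/85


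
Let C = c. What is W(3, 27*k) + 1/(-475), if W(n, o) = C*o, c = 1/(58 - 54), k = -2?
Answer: -12827/950 ≈ -13.502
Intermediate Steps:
c = ¼ (c = 1/4 = ¼ ≈ 0.25000)
C = ¼ ≈ 0.25000
W(n, o) = o/4
W(3, 27*k) + 1/(-475) = (27*(-2))/4 + 1/(-475) = (¼)*(-54) - 1/475 = -27/2 - 1/475 = -12827/950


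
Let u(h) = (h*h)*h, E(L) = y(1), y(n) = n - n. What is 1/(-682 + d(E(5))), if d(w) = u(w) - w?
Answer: -1/682 ≈ -0.0014663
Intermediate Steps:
y(n) = 0
E(L) = 0
u(h) = h**3 (u(h) = h**2*h = h**3)
d(w) = w**3 - w
1/(-682 + d(E(5))) = 1/(-682 + (0**3 - 1*0)) = 1/(-682 + (0 + 0)) = 1/(-682 + 0) = 1/(-682) = -1/682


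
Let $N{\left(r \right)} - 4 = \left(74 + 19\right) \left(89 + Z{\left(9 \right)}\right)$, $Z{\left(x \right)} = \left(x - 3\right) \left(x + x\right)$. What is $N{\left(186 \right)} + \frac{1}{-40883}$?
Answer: $\frac{749180974}{40883} \approx 18325.0$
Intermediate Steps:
$Z{\left(x \right)} = 2 x \left(-3 + x\right)$ ($Z{\left(x \right)} = \left(-3 + x\right) 2 x = 2 x \left(-3 + x\right)$)
$N{\left(r \right)} = 18325$ ($N{\left(r \right)} = 4 + \left(74 + 19\right) \left(89 + 2 \cdot 9 \left(-3 + 9\right)\right) = 4 + 93 \left(89 + 2 \cdot 9 \cdot 6\right) = 4 + 93 \left(89 + 108\right) = 4 + 93 \cdot 197 = 4 + 18321 = 18325$)
$N{\left(186 \right)} + \frac{1}{-40883} = 18325 + \frac{1}{-40883} = 18325 - \frac{1}{40883} = \frac{749180974}{40883}$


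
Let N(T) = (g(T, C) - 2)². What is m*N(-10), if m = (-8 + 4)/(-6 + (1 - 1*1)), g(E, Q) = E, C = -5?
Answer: 96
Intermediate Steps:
N(T) = (-2 + T)² (N(T) = (T - 2)² = (-2 + T)²)
m = ⅔ (m = -4/(-6 + (1 - 1)) = -4/(-6 + 0) = -4/(-6) = -4*(-⅙) = ⅔ ≈ 0.66667)
m*N(-10) = 2*(-2 - 10)²/3 = (⅔)*(-12)² = (⅔)*144 = 96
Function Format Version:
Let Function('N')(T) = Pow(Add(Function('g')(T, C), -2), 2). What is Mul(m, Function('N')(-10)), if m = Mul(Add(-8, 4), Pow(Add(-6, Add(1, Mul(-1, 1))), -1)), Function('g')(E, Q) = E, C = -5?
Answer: 96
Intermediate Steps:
Function('N')(T) = Pow(Add(-2, T), 2) (Function('N')(T) = Pow(Add(T, -2), 2) = Pow(Add(-2, T), 2))
m = Rational(2, 3) (m = Mul(-4, Pow(Add(-6, Add(1, -1)), -1)) = Mul(-4, Pow(Add(-6, 0), -1)) = Mul(-4, Pow(-6, -1)) = Mul(-4, Rational(-1, 6)) = Rational(2, 3) ≈ 0.66667)
Mul(m, Function('N')(-10)) = Mul(Rational(2, 3), Pow(Add(-2, -10), 2)) = Mul(Rational(2, 3), Pow(-12, 2)) = Mul(Rational(2, 3), 144) = 96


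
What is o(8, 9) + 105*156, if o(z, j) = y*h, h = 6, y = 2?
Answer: 16392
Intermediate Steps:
o(z, j) = 12 (o(z, j) = 2*6 = 12)
o(8, 9) + 105*156 = 12 + 105*156 = 12 + 16380 = 16392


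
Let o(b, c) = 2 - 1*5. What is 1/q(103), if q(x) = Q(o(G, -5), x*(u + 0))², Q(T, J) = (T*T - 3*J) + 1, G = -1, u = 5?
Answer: 1/2356225 ≈ 4.2441e-7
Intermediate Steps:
o(b, c) = -3 (o(b, c) = 2 - 5 = -3)
Q(T, J) = 1 + T² - 3*J (Q(T, J) = (T² - 3*J) + 1 = 1 + T² - 3*J)
q(x) = (10 - 15*x)² (q(x) = (1 + (-3)² - 3*x*(5 + 0))² = (1 + 9 - 3*x*5)² = (1 + 9 - 15*x)² = (10 - 15*x)²)
1/q(103) = 1/(25*(2 - 3*103)²) = 1/(25*(2 - 309)²) = 1/(25*(-307)²) = 1/(25*94249) = 1/2356225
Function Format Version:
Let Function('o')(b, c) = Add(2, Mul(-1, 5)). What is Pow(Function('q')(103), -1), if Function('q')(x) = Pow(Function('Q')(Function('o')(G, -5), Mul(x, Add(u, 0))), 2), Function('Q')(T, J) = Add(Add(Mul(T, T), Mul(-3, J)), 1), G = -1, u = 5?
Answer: Rational(1, 2356225) ≈ 4.2441e-7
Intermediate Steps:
Function('o')(b, c) = -3 (Function('o')(b, c) = Add(2, -5) = -3)
Function('Q')(T, J) = Add(1, Pow(T, 2), Mul(-3, J)) (Function('Q')(T, J) = Add(Add(Pow(T, 2), Mul(-3, J)), 1) = Add(1, Pow(T, 2), Mul(-3, J)))
Function('q')(x) = Pow(Add(10, Mul(-15, x)), 2) (Function('q')(x) = Pow(Add(1, Pow(-3, 2), Mul(-3, Mul(x, Add(5, 0)))), 2) = Pow(Add(1, 9, Mul(-3, Mul(x, 5))), 2) = Pow(Add(1, 9, Mul(-3, Mul(5, x))), 2) = Pow(Add(1, 9, Mul(-15, x)), 2) = Pow(Add(10, Mul(-15, x)), 2))
Pow(Function('q')(103), -1) = Pow(Mul(25, Pow(Add(2, Mul(-3, 103)), 2)), -1) = Pow(Mul(25, Pow(Add(2, -309), 2)), -1) = Pow(Mul(25, Pow(-307, 2)), -1) = Pow(Mul(25, 94249), -1) = Pow(2356225, -1) = Rational(1, 2356225)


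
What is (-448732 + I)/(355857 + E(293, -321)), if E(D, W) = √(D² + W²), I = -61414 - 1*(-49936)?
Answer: -163768949970/126634015559 + 460210*√188890/126634015559 ≈ -1.2917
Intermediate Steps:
I = -11478 (I = -61414 + 49936 = -11478)
(-448732 + I)/(355857 + E(293, -321)) = (-448732 - 11478)/(355857 + √(293² + (-321)²)) = -460210/(355857 + √(85849 + 103041)) = -460210/(355857 + √188890)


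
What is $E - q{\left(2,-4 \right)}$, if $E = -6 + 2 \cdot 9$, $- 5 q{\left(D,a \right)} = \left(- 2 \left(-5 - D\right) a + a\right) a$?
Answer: $60$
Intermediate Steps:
$q{\left(D,a \right)} = - \frac{a \left(a + a \left(10 + 2 D\right)\right)}{5}$ ($q{\left(D,a \right)} = - \frac{\left(- 2 \left(-5 - D\right) a + a\right) a}{5} = - \frac{\left(\left(10 + 2 D\right) a + a\right) a}{5} = - \frac{\left(a \left(10 + 2 D\right) + a\right) a}{5} = - \frac{\left(a + a \left(10 + 2 D\right)\right) a}{5} = - \frac{a \left(a + a \left(10 + 2 D\right)\right)}{5}$)
$E = 12$ ($E = -6 + 18 = 12$)
$E - q{\left(2,-4 \right)} = 12 - \frac{\left(-4\right)^{2} \left(-11 - 4\right)}{5} = 12 - \frac{1}{5} \cdot 16 \left(-11 - 4\right) = 12 - \frac{1}{5} \cdot 16 \left(-15\right) = 12 - -48 = 12 + 48 = 60$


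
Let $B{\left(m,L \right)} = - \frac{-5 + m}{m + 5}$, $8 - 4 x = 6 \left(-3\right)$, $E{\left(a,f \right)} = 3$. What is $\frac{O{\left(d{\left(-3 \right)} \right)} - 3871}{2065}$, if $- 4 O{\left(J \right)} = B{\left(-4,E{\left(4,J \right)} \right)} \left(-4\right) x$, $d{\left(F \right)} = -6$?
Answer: $- \frac{1525}{826} \approx -1.8462$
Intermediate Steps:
$x = \frac{13}{2}$ ($x = 2 - \frac{6 \left(-3\right)}{4} = 2 - - \frac{9}{2} = 2 + \frac{9}{2} = \frac{13}{2} \approx 6.5$)
$B{\left(m,L \right)} = - \frac{-5 + m}{5 + m}$
$O{\left(J \right)} = \frac{117}{2}$ ($O{\left(J \right)} = - \frac{\frac{5 - -4}{5 - 4} \left(-4\right) \frac{13}{2}}{4} = - \frac{\frac{5 + 4}{1} \left(-4\right) \frac{13}{2}}{4} = - \frac{1 \cdot 9 \left(-4\right) \frac{13}{2}}{4} = - \frac{9 \left(-4\right) \frac{13}{2}}{4} = - \frac{\left(-36\right) \frac{13}{2}}{4} = \left(- \frac{1}{4}\right) \left(-234\right) = \frac{117}{2}$)
$\frac{O{\left(d{\left(-3 \right)} \right)} - 3871}{2065} = \frac{\frac{117}{2} - 3871}{2065} = \left(\frac{117}{2} - 3871\right) \frac{1}{2065} = \left(- \frac{7625}{2}\right) \frac{1}{2065} = - \frac{1525}{826}$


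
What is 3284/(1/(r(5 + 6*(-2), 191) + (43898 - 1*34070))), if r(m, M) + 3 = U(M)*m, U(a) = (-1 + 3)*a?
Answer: 23483884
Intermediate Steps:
U(a) = 2*a
r(m, M) = -3 + 2*M*m (r(m, M) = -3 + (2*M)*m = -3 + 2*M*m)
3284/(1/(r(5 + 6*(-2), 191) + (43898 - 1*34070))) = 3284/(1/((-3 + 2*191*(5 + 6*(-2))) + (43898 - 1*34070))) = 3284/(1/((-3 + 2*191*(5 - 12)) + (43898 - 34070))) = 3284/(1/((-3 + 2*191*(-7)) + 9828)) = 3284/(1/((-3 - 2674) + 9828)) = 3284/(1/(-2677 + 9828)) = 3284/(1/7151) = 3284*7151 = 23483884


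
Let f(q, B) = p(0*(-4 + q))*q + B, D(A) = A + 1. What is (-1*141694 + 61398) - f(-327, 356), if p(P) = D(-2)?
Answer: -80979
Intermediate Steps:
D(A) = 1 + A
p(P) = -1 (p(P) = 1 - 2 = -1)
f(q, B) = B - q (f(q, B) = -q + B = B - q)
(-1*141694 + 61398) - f(-327, 356) = (-1*141694 + 61398) - (356 - 1*(-327)) = (-141694 + 61398) - (356 + 327) = -80296 - 1*683 = -80296 - 683 = -80979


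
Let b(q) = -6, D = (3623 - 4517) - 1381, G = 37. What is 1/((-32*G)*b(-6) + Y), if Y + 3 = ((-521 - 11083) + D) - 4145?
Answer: -1/10923 ≈ -9.1550e-5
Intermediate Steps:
D = -2275 (D = -894 - 1381 = -2275)
Y = -18027 (Y = -3 + (((-521 - 11083) - 2275) - 4145) = -3 + ((-11604 - 2275) - 4145) = -3 + (-13879 - 4145) = -3 - 18024 = -18027)
1/((-32*G)*b(-6) + Y) = 1/(-32*37*(-6) - 18027) = 1/(-1184*(-6) - 18027) = 1/(7104 - 18027) = 1/(-10923) = -1/10923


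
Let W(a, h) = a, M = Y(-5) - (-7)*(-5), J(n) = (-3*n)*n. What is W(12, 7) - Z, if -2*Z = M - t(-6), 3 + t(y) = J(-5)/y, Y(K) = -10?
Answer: -61/4 ≈ -15.250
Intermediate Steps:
J(n) = -3*n**2
t(y) = -3 - 75/y (t(y) = -3 + (-3*(-5)**2)/y = -3 + (-3*25)/y = -3 - 75/y)
M = -45 (M = -10 - (-7)*(-5) = -10 - 1*35 = -10 - 35 = -45)
Z = 109/4 (Z = -(-45 - (-3 - 75/(-6)))/2 = -(-45 - (-3 - 75*(-1/6)))/2 = -(-45 - (-3 + 25/2))/2 = -(-45 - 1*19/2)/2 = -(-45 - 19/2)/2 = -1/2*(-109/2) = 109/4 ≈ 27.250)
W(12, 7) - Z = 12 - 1*109/4 = 12 - 109/4 = -61/4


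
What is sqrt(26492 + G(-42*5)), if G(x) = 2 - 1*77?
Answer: sqrt(26417) ≈ 162.53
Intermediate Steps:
G(x) = -75 (G(x) = 2 - 77 = -75)
sqrt(26492 + G(-42*5)) = sqrt(26492 - 75) = sqrt(26417)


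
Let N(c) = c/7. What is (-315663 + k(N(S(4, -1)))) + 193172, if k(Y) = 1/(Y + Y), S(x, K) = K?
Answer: -244989/2 ≈ -1.2249e+5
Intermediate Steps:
N(c) = c/7 (N(c) = c*(⅐) = c/7)
k(Y) = 1/(2*Y)
(-315663 + k(N(S(4, -1)))) + 193172 = (-315663 + 1/(2*(((⅐)*(-1))))) + 193172 = (-315663 + 1/(2*(-⅐))) + 193172 = (-315663 + (½)*(-7)) + 193172 = (-315663 - 7/2) + 193172 = -631333/2 + 193172 = -244989/2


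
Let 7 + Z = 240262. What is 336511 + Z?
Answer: 576766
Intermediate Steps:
Z = 240255 (Z = -7 + 240262 = 240255)
336511 + Z = 336511 + 240255 = 576766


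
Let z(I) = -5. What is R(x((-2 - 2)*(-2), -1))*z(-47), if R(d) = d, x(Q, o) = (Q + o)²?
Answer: -245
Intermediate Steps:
R(x((-2 - 2)*(-2), -1))*z(-47) = ((-2 - 2)*(-2) - 1)²*(-5) = (-4*(-2) - 1)²*(-5) = (8 - 1)²*(-5) = 7²*(-5) = 49*(-5) = -245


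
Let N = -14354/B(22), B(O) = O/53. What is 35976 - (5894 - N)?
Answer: -49479/11 ≈ -4498.1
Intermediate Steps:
B(O) = O/53 (B(O) = O*(1/53) = O/53)
N = -380381/11 (N = -14354/((1/53)*22) = -14354/22/53 = -14354*53/22 = -380381/11 ≈ -34580.)
35976 - (5894 - N) = 35976 - (5894 - 1*(-380381/11)) = 35976 - (5894 + 380381/11) = 35976 - 1*445215/11 = 35976 - 445215/11 = -49479/11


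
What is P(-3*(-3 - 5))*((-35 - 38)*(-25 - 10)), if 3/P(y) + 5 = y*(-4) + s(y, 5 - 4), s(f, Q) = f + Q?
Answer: -7665/76 ≈ -100.86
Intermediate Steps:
s(f, Q) = Q + f
P(y) = 3/(-4 - 3*y) (P(y) = 3/(-5 + (y*(-4) + ((5 - 4) + y))) = 3/(-5 + (-4*y + (1 + y))) = 3/(-5 + (1 - 3*y)) = 3/(-4 - 3*y))
P(-3*(-3 - 5))*((-35 - 38)*(-25 - 10)) = (-3/(4 + 3*(-3*(-3 - 5))))*((-35 - 38)*(-25 - 10)) = (-3/(4 + 3*(-3*(-8))))*(-73*(-35)) = -3/(4 + 3*24)*2555 = -3/(4 + 72)*2555 = -3/76*2555 = -7665/76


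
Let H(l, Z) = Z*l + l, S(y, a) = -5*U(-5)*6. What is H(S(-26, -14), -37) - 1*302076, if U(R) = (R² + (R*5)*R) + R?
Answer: -145476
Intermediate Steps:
U(R) = R + 6*R² (U(R) = (R² + (5*R)*R) + R = (R² + 5*R²) + R = 6*R² + R = R + 6*R²)
S(y, a) = -4350 (S(y, a) = -(-25)*(1 + 6*(-5))*6 = -(-25)*(1 - 30)*6 = -(-25)*(-29)*6 = -5*145*6 = -725*6 = -4350)
H(l, Z) = l + Z*l
H(S(-26, -14), -37) - 1*302076 = -4350*(1 - 37) - 1*302076 = -4350*(-36) - 302076 = 156600 - 302076 = -145476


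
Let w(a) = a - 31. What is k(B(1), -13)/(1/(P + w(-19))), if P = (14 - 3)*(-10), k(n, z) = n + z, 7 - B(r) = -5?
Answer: 160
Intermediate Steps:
B(r) = 12 (B(r) = 7 - 1*(-5) = 7 + 5 = 12)
w(a) = -31 + a
P = -110 (P = 11*(-10) = -110)
k(B(1), -13)/(1/(P + w(-19))) = (12 - 13)/(1/(-110 + (-31 - 19))) = -1/(1/(-110 - 50)) = -1/(1/(-160)) = -1/(-1/160) = -1*(-160) = 160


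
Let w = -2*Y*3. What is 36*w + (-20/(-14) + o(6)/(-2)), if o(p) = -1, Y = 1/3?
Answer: -981/14 ≈ -70.071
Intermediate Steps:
Y = ⅓ ≈ 0.33333
w = -2 (w = -2*⅓*3 = -⅔*3 = -2)
36*w + (-20/(-14) + o(6)/(-2)) = 36*(-2) + (-20/(-14) - 1/(-2)) = -72 + (-20*(-1/14) - 1*(-½)) = -72 + (10/7 + ½) = -72 + 27/14 = -981/14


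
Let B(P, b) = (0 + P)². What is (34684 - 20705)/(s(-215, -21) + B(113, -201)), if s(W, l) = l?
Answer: 13979/12748 ≈ 1.0966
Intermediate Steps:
B(P, b) = P²
(34684 - 20705)/(s(-215, -21) + B(113, -201)) = (34684 - 20705)/(-21 + 113²) = 13979/(-21 + 12769) = 13979/12748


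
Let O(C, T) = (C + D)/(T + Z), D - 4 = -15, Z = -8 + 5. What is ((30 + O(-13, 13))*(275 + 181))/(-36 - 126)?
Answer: -3496/45 ≈ -77.689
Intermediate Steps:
Z = -3
D = -11 (D = 4 - 15 = -11)
O(C, T) = (-11 + C)/(-3 + T) (O(C, T) = (C - 11)/(T - 3) = (-11 + C)/(-3 + T))
((30 + O(-13, 13))*(275 + 181))/(-36 - 126) = ((30 + (-11 - 13)/(-3 + 13))*(275 + 181))/(-36 - 126) = ((30 - 24/10)*456)/(-162) = ((30 + (1/10)*(-24))*456)*(-1/162) = ((30 - 12/5)*456)*(-1/162) = ((138/5)*456)*(-1/162) = (62928/5)*(-1/162) = -3496/45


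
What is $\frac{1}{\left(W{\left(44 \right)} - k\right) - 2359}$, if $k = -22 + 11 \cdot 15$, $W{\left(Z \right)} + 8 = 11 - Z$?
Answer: $- \frac{1}{2543} \approx -0.00039324$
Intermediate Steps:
$W{\left(Z \right)} = 3 - Z$ ($W{\left(Z \right)} = -8 - \left(-11 + Z\right) = 3 - Z$)
$k = 143$ ($k = -22 + 165 = 143$)
$\frac{1}{\left(W{\left(44 \right)} - k\right) - 2359} = \frac{1}{\left(\left(3 - 44\right) - 143\right) - 2359} = \frac{1}{\left(-41 - 143\right) - 2359} = \frac{1}{-184 - 2359} = \frac{1}{-2543} = - \frac{1}{2543}$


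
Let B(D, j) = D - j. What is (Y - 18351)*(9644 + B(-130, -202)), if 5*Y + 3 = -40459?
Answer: -1284620372/5 ≈ -2.5692e+8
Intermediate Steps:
Y = -40462/5 (Y = -⅗ + (⅕)*(-40459) = -⅗ - 40459/5 = -40462/5 ≈ -8092.4)
(Y - 18351)*(9644 + B(-130, -202)) = (-40462/5 - 18351)*(9644 + (-130 - 1*(-202))) = -132217*(9644 + (-130 + 202))/5 = -132217*(9644 + 72)/5 = -132217/5*9716 = -1284620372/5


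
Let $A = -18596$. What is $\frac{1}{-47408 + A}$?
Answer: $- \frac{1}{66004} \approx -1.5151 \cdot 10^{-5}$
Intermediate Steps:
$\frac{1}{-47408 + A} = \frac{1}{-47408 - 18596} = \frac{1}{-66004} = - \frac{1}{66004}$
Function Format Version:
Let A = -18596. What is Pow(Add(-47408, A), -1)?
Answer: Rational(-1, 66004) ≈ -1.5151e-5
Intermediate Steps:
Pow(Add(-47408, A), -1) = Pow(Add(-47408, -18596), -1) = Pow(-66004, -1) = Rational(-1, 66004)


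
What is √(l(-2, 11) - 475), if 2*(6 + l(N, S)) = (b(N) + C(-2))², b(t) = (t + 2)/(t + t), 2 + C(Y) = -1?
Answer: I*√1906/2 ≈ 21.829*I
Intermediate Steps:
C(Y) = -3 (C(Y) = -2 - 1 = -3)
b(t) = (2 + t)/(2*t) (b(t) = (2 + t)/((2*t)) = (2 + t)*(1/(2*t)) = (2 + t)/(2*t))
l(N, S) = -6 + (-3 + (2 + N)/(2*N))²/2 (l(N, S) = -6 + ((2 + N)/(2*N) - 3)²/2 = -6 + (-3 + (2 + N)/(2*N))²/2)
√(l(-2, 11) - 475) = √((⅛)*(4 - 23*(-2)² - 20*(-2))/(-2)² - 475) = √((⅛)*(¼)*(4 - 23*4 + 40) - 475) = √((⅛)*(¼)*(4 - 92 + 40) - 475) = √((⅛)*(¼)*(-48) - 475) = √(-3/2 - 475) = √(-953/2) = I*√1906/2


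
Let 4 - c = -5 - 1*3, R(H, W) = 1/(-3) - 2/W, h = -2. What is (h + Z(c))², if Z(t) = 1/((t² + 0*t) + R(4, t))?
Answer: 327184/82369 ≈ 3.9722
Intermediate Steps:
R(H, W) = -⅓ - 2/W (R(H, W) = 1*(-⅓) - 2/W = -⅓ - 2/W)
c = 12 (c = 4 - (-5 - 1*3) = 4 - (-5 - 3) = 4 - 1*(-8) = 4 + 8 = 12)
Z(t) = 1/(t² + (-6 - t)/(3*t)) (Z(t) = 1/((t² + 0*t) + (-6 - t)/(3*t)) = 1/((t² + 0) + (-6 - t)/(3*t)) = 1/(t² + (-6 - t)/(3*t)))
(h + Z(c))² = (-2 + 3*12/(-6 - 1*12 + 3*12³))² = (-2 + 3*12/(-6 - 12 + 3*1728))² = (-2 + 3*12/(-6 - 12 + 5184))² = (-2 + 3*12/5166)² = (-2 + 3*12*(1/5166))² = (-2 + 2/287)² = (-572/287)² = 327184/82369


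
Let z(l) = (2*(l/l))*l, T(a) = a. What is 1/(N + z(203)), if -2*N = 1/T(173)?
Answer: 346/140475 ≈ 0.0024631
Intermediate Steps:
z(l) = 2*l (z(l) = (2*1)*l = 2*l)
N = -1/346 (N = -½/173 = -½*1/173 = -1/346 ≈ -0.0028902)
1/(N + z(203)) = 1/(-1/346 + 2*203) = 1/(-1/346 + 406) = 1/(140475/346) = 346/140475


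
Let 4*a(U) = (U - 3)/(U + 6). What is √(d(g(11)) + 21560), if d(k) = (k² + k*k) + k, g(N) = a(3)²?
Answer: 14*√110 ≈ 146.83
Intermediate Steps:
a(U) = (-3 + U)/(4*(6 + U)) (a(U) = ((U - 3)/(U + 6))/4 = ((-3 + U)/(6 + U))/4 = (-3 + U)/(4*(6 + U)))
g(N) = 0 (g(N) = ((-3 + 3)/(4*(6 + 3)))² = ((¼)*0/9)² = ((¼)*(⅑)*0)² = 0² = 0)
d(k) = k + 2*k² (d(k) = (k² + k²) + k = 2*k² + k = k + 2*k²)
√(d(g(11)) + 21560) = √(0*(1 + 2*0) + 21560) = √(0*(1 + 0) + 21560) = √(0*1 + 21560) = √(0 + 21560) = √21560 = 14*√110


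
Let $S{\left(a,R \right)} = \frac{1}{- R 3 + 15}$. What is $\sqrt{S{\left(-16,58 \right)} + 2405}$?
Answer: $\frac{\sqrt{60800646}}{159} \approx 49.041$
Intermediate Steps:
$S{\left(a,R \right)} = \frac{1}{15 - 3 R}$ ($S{\left(a,R \right)} = \frac{1}{- 3 R + 15} = \frac{1}{15 - 3 R}$)
$\sqrt{S{\left(-16,58 \right)} + 2405} = \sqrt{- \frac{1}{-15 + 3 \cdot 58} + 2405} = \sqrt{- \frac{1}{-15 + 174} + 2405} = \sqrt{- \frac{1}{159} + 2405} = \sqrt{\frac{382394}{159}} = \frac{\sqrt{60800646}}{159}$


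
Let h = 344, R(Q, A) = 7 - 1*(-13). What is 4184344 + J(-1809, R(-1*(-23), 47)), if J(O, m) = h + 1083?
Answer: 4185771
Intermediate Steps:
R(Q, A) = 20 (R(Q, A) = 7 + 13 = 20)
J(O, m) = 1427 (J(O, m) = 344 + 1083 = 1427)
4184344 + J(-1809, R(-1*(-23), 47)) = 4184344 + 1427 = 4185771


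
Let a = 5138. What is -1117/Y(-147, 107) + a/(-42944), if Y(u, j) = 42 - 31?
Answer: -2182953/21472 ≈ -101.67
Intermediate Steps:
Y(u, j) = 11
-1117/Y(-147, 107) + a/(-42944) = -1117/11 + 5138/(-42944) = -1117*1/11 + 5138*(-1/42944) = -1117/11 - 2569/21472 = -2182953/21472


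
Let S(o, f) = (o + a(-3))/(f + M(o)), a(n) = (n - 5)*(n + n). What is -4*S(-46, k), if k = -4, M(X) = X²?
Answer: -1/264 ≈ -0.0037879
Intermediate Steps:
a(n) = 2*n*(-5 + n) (a(n) = (-5 + n)*(2*n) = 2*n*(-5 + n))
S(o, f) = (48 + o)/(f + o²) (S(o, f) = (o + 2*(-3)*(-5 - 3))/(f + o²) = (o + 2*(-3)*(-8))/(f + o²) = (o + 48)/(f + o²) = (48 + o)/(f + o²))
-4*S(-46, k) = -4*(48 - 46)/(-4 + (-46)²) = -4*2/(-4 + 2116) = -4*2/2112 = -2/528 = -4*1/1056 = -1/264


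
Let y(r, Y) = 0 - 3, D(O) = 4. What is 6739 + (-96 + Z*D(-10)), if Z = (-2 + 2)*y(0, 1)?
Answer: 6643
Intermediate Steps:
y(r, Y) = -3
Z = 0 (Z = (-2 + 2)*(-3) = 0*(-3) = 0)
6739 + (-96 + Z*D(-10)) = 6739 + (-96 + 0*4) = 6739 + (-96 + 0) = 6739 - 96 = 6643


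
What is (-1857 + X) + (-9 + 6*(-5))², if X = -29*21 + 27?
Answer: -918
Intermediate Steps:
X = -582 (X = -609 + 27 = -582)
(-1857 + X) + (-9 + 6*(-5))² = (-1857 - 582) + (-9 + 6*(-5))² = -2439 + (-9 - 30)² = -2439 + (-39)² = -2439 + 1521 = -918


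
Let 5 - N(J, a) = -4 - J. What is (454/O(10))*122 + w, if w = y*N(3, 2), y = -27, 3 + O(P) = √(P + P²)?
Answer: 133440/101 + 55388*√110/101 ≈ 7072.8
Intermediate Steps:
O(P) = -3 + √(P + P²)
N(J, a) = 9 + J (N(J, a) = 5 - (-4 - J) = 5 + (4 + J) = 9 + J)
w = -324 (w = -27*(9 + 3) = -27*12 = -324)
(454/O(10))*122 + w = (454/(-3 + √(10*(1 + 10))))*122 - 324 = (454/(-3 + √(10*11)))*122 - 324 = (454/(-3 + √110))*122 - 324 = 55388/(-3 + √110) - 324 = -324 + 55388/(-3 + √110)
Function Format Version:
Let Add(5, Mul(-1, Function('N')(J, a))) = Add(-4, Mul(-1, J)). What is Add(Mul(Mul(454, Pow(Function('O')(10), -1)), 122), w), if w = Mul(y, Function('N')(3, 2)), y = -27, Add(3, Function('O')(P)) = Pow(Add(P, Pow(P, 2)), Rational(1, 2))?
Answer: Add(Rational(133440, 101), Mul(Rational(55388, 101), Pow(110, Rational(1, 2)))) ≈ 7072.8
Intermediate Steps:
Function('O')(P) = Add(-3, Pow(Add(P, Pow(P, 2)), Rational(1, 2)))
Function('N')(J, a) = Add(9, J) (Function('N')(J, a) = Add(5, Mul(-1, Add(-4, Mul(-1, J)))) = Add(5, Add(4, J)) = Add(9, J))
w = -324 (w = Mul(-27, Add(9, 3)) = Mul(-27, 12) = -324)
Add(Mul(Mul(454, Pow(Function('O')(10), -1)), 122), w) = Add(Mul(Mul(454, Pow(Add(-3, Pow(Mul(10, Add(1, 10)), Rational(1, 2))), -1)), 122), -324) = Add(Mul(Mul(454, Pow(Add(-3, Pow(Mul(10, 11), Rational(1, 2))), -1)), 122), -324) = Add(Mul(Mul(454, Pow(Add(-3, Pow(110, Rational(1, 2))), -1)), 122), -324) = Add(Mul(55388, Pow(Add(-3, Pow(110, Rational(1, 2))), -1)), -324) = Add(-324, Mul(55388, Pow(Add(-3, Pow(110, Rational(1, 2))), -1)))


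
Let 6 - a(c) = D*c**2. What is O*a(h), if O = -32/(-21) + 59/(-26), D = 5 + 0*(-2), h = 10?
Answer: 7733/21 ≈ 368.24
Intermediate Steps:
D = 5 (D = 5 + 0 = 5)
a(c) = 6 - 5*c**2
O = -407/546 (O = -32*(-1/21) + 59*(-1/26) = 32/21 - 59/26 = -407/546 ≈ -0.74542)
O*a(h) = -407*(6 - 5*10**2)/546 = -407*(6 - 5*100)/546 = -407*(6 - 500)/546 = -407/546*(-494) = 7733/21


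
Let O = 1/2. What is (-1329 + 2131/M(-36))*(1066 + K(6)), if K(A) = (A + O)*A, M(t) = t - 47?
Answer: -124243990/83 ≈ -1.4969e+6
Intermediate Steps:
M(t) = -47 + t
O = ½ ≈ 0.50000
K(A) = A*(½ + A) (K(A) = (A + ½)*A = (½ + A)*A = A*(½ + A))
(-1329 + 2131/M(-36))*(1066 + K(6)) = (-1329 + 2131/(-47 - 36))*(1066 + 6*(½ + 6)) = (-1329 + 2131/(-83))*(1066 + 6*(13/2)) = (-1329 + 2131*(-1/83))*(1066 + 39) = (-1329 - 2131/83)*1105 = -112438/83*1105 = -124243990/83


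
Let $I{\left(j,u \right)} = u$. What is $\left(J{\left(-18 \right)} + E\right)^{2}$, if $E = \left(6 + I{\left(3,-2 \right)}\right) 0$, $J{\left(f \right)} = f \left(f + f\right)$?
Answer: $419904$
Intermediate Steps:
$J{\left(f \right)} = 2 f^{2}$ ($J{\left(f \right)} = f 2 f = 2 f^{2}$)
$E = 0$ ($E = \left(6 - 2\right) 0 = 4 \cdot 0 = 0$)
$\left(J{\left(-18 \right)} + E\right)^{2} = \left(2 \left(-18\right)^{2} + 0\right)^{2} = \left(2 \cdot 324 + 0\right)^{2} = \left(648 + 0\right)^{2} = 648^{2} = 419904$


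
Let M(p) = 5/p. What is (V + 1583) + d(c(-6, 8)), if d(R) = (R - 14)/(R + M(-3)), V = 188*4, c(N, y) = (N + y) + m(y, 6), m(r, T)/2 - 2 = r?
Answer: 142459/61 ≈ 2335.4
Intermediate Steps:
m(r, T) = 4 + 2*r
c(N, y) = 4 + N + 3*y (c(N, y) = (N + y) + (4 + 2*y) = 4 + N + 3*y)
V = 752
d(R) = (-14 + R)/(-5/3 + R) (d(R) = (R - 14)/(R + 5/(-3)) = (-14 + R)/(R + 5*(-1/3)) = (-14 + R)/(R - 5/3) = (-14 + R)/(-5/3 + R))
(V + 1583) + d(c(-6, 8)) = (752 + 1583) + 3*(-14 + (4 - 6 + 3*8))/(-5 + 3*(4 - 6 + 3*8)) = 2335 + 3*(-14 + (4 - 6 + 24))/(-5 + 3*(4 - 6 + 24)) = 2335 + 3*(-14 + 22)/(-5 + 3*22) = 2335 + 3*8/(-5 + 66) = 2335 + 3*8/61 = 2335 + 3*(1/61)*8 = 2335 + 24/61 = 142459/61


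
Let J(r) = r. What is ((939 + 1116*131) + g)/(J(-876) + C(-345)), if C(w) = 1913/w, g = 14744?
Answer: -55848255/304133 ≈ -183.63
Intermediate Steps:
((939 + 1116*131) + g)/(J(-876) + C(-345)) = ((939 + 1116*131) + 14744)/(-876 + 1913/(-345)) = ((939 + 146196) + 14744)/(-876 + 1913*(-1/345)) = (147135 + 14744)/(-876 - 1913/345) = 161879/(-304133/345) = 161879*(-345/304133) = -55848255/304133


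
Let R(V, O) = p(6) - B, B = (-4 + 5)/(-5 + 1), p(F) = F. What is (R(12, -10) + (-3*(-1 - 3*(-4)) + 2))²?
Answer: 9801/16 ≈ 612.56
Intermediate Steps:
B = -¼ (B = 1/(-4) = 1*(-¼) = -¼ ≈ -0.25000)
R(V, O) = 25/4 (R(V, O) = 6 - 1*(-¼) = 6 + ¼ = 25/4)
(R(12, -10) + (-3*(-1 - 3*(-4)) + 2))² = (25/4 + (-3*(-1 - 3*(-4)) + 2))² = (25/4 + (-3*(-1 + 12) + 2))² = (25/4 + (-3*11 + 2))² = (25/4 + (-33 + 2))² = (25/4 - 31)² = (-99/4)² = 9801/16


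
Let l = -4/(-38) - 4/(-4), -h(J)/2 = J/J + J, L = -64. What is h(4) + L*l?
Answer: -1534/19 ≈ -80.737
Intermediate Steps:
h(J) = -2 - 2*J (h(J) = -2*(J/J + J) = -2*(1 + J) = -2 - 2*J)
l = 21/19 (l = -4*(-1/38) - 4*(-¼) = 2/19 + 1 = 21/19 ≈ 1.1053)
h(4) + L*l = (-2 - 2*4) - 64*21/19 = (-2 - 8) - 1344/19 = -10 - 1344/19 = -1534/19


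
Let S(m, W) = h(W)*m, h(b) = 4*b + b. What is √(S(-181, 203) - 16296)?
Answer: I*√200011 ≈ 447.23*I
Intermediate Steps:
h(b) = 5*b
S(m, W) = 5*W*m (S(m, W) = (5*W)*m = 5*W*m)
√(S(-181, 203) - 16296) = √(5*203*(-181) - 16296) = √(-183715 - 16296) = √(-200011) = I*√200011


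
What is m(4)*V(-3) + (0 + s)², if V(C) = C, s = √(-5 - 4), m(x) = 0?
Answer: -9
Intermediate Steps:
s = 3*I (s = √(-9) = 3*I ≈ 3.0*I)
m(4)*V(-3) + (0 + s)² = 0*(-3) + (0 + 3*I)² = 0 + (3*I)² = 0 - 9 = -9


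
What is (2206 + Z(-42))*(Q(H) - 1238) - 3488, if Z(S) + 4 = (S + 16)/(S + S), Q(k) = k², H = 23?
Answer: -65726869/42 ≈ -1.5649e+6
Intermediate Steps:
Z(S) = -4 + (16 + S)/(2*S) (Z(S) = -4 + (S + 16)/(S + S) = -4 + (16 + S)/((2*S)) = -4 + (16 + S)*(1/(2*S)) = -4 + (16 + S)/(2*S))
(2206 + Z(-42))*(Q(H) - 1238) - 3488 = (2206 + (-7/2 + 8/(-42)))*(23² - 1238) - 3488 = (2206 + (-7/2 + 8*(-1/42)))*(529 - 1238) - 3488 = (2206 + (-7/2 - 4/21))*(-709) - 3488 = (2206 - 155/42)*(-709) - 3488 = (92497/42)*(-709) - 3488 = -65580373/42 - 3488 = -65726869/42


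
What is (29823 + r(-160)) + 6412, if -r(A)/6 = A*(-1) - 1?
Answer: 35281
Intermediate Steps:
r(A) = 6 + 6*A (r(A) = -6*(A*(-1) - 1) = -6*(-A - 1) = -6*(-1 - A) = 6 + 6*A)
(29823 + r(-160)) + 6412 = (29823 + (6 + 6*(-160))) + 6412 = (29823 + (6 - 960)) + 6412 = (29823 - 954) + 6412 = 28869 + 6412 = 35281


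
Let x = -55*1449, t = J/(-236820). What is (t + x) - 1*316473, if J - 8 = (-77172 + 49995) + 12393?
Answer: -23455122746/59205 ≈ -3.9617e+5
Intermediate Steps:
J = -14776 (J = 8 + ((-77172 + 49995) + 12393) = 8 + (-27177 + 12393) = 8 - 14784 = -14776)
t = 3694/59205 (t = -14776/(-236820) = -14776*(-1/236820) = 3694/59205 ≈ 0.062393)
x = -79695
(t + x) - 1*316473 = (3694/59205 - 79695) - 1*316473 = -4718338781/59205 - 316473 = -23455122746/59205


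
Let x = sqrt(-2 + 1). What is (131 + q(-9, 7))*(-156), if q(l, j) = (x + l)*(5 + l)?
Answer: -26052 + 624*I ≈ -26052.0 + 624.0*I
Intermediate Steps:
x = I (x = sqrt(-1) = I ≈ 1.0*I)
q(l, j) = (5 + l)*(I + l) (q(l, j) = (I + l)*(5 + l) = (5 + l)*(I + l))
(131 + q(-9, 7))*(-156) = (131 + ((-9)**2 + 5*I - 9*(5 + I)))*(-156) = (131 + (81 + 5*I + (-45 - 9*I)))*(-156) = (131 + (36 - 4*I))*(-156) = (167 - 4*I)*(-156) = -26052 + 624*I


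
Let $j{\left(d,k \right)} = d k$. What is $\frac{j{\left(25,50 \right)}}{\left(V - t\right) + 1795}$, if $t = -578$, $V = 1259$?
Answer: $\frac{625}{1816} \approx 0.34416$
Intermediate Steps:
$\frac{j{\left(25,50 \right)}}{\left(V - t\right) + 1795} = \frac{25 \cdot 50}{\left(1259 - -578\right) + 1795} = \frac{1}{\left(1259 + 578\right) + 1795} \cdot 1250 = \frac{1}{1837 + 1795} \cdot 1250 = \frac{1}{3632} \cdot 1250 = \frac{625}{1816}$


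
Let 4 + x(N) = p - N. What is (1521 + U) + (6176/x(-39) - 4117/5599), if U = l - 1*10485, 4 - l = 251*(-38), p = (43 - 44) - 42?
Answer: -1090323/5599 ≈ -194.74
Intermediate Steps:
p = -43 (p = -1 - 42 = -43)
x(N) = -47 - N (x(N) = -4 + (-43 - N) = -47 - N)
l = 9542 (l = 4 - 251*(-38) = 4 - 1*(-9538) = 4 + 9538 = 9542)
U = -943 (U = 9542 - 1*10485 = 9542 - 10485 = -943)
(1521 + U) + (6176/x(-39) - 4117/5599) = (1521 - 943) + (6176/(-47 - 1*(-39)) - 4117/5599) = 578 + (6176/(-47 + 39) - 4117*1/5599) = 578 + (6176/(-8) - 4117/5599) = 578 + (6176*(-1/8) - 4117/5599) = 578 + (-772 - 4117/5599) = 578 - 4326545/5599 = -1090323/5599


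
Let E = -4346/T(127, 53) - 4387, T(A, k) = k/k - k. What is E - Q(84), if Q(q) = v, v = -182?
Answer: -107157/26 ≈ -4121.4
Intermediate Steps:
T(A, k) = 1 - k
Q(q) = -182
E = -111889/26 (E = -4346/(1 - 1*53) - 4387 = -4346/(1 - 53) - 4387 = -4346/(-52) - 4387 = -4346*(-1/52) - 4387 = 2173/26 - 4387 = -111889/26 ≈ -4303.4)
E - Q(84) = -111889/26 - 1*(-182) = -111889/26 + 182 = -107157/26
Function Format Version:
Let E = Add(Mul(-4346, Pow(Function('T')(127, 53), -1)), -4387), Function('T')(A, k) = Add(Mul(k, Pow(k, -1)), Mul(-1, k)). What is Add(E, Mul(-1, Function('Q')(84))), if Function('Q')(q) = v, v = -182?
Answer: Rational(-107157, 26) ≈ -4121.4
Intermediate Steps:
Function('T')(A, k) = Add(1, Mul(-1, k))
Function('Q')(q) = -182
E = Rational(-111889, 26) (E = Add(Mul(-4346, Pow(Add(1, Mul(-1, 53)), -1)), -4387) = Add(Mul(-4346, Pow(Add(1, -53), -1)), -4387) = Add(Mul(-4346, Pow(-52, -1)), -4387) = Add(Mul(-4346, Rational(-1, 52)), -4387) = Add(Rational(2173, 26), -4387) = Rational(-111889, 26) ≈ -4303.4)
Add(E, Mul(-1, Function('Q')(84))) = Add(Rational(-111889, 26), Mul(-1, -182)) = Add(Rational(-111889, 26), 182) = Rational(-107157, 26)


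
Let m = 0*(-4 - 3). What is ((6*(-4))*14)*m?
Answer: 0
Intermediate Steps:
m = 0 (m = 0*(-7) = 0)
((6*(-4))*14)*m = ((6*(-4))*14)*0 = -24*14*0 = -336*0 = 0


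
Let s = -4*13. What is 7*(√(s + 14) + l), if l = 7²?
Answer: 343 + 7*I*√38 ≈ 343.0 + 43.151*I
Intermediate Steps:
s = -52
l = 49
7*(√(s + 14) + l) = 7*(√(-52 + 14) + 49) = 7*(√(-38) + 49) = 7*(I*√38 + 49) = 7*(49 + I*√38) = 343 + 7*I*√38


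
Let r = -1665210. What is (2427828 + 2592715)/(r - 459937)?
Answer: -5020543/2125147 ≈ -2.3624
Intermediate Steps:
(2427828 + 2592715)/(r - 459937) = (2427828 + 2592715)/(-1665210 - 459937) = 5020543/(-2125147) = 5020543*(-1/2125147) = -5020543/2125147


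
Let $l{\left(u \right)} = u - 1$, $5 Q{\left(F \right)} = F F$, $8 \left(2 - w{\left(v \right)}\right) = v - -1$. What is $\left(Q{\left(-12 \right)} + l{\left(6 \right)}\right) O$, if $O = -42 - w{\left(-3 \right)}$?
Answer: $- \frac{29913}{20} \approx -1495.7$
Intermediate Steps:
$w{\left(v \right)} = \frac{15}{8} - \frac{v}{8}$ ($w{\left(v \right)} = 2 - \frac{v - -1}{8} = 2 - \frac{v + 1}{8} = 2 - \frac{1 + v}{8} = 2 - \left(\frac{1}{8} + \frac{v}{8}\right) = \frac{15}{8} - \frac{v}{8}$)
$O = - \frac{177}{4}$ ($O = -42 - \left(\frac{15}{8} - - \frac{3}{8}\right) = -42 - \left(\frac{15}{8} + \frac{3}{8}\right) = -42 - \frac{9}{4} = - \frac{177}{4} \approx -44.25$)
$Q{\left(F \right)} = \frac{F^{2}}{5}$ ($Q{\left(F \right)} = \frac{F F}{5} = \frac{F^{2}}{5}$)
$l{\left(u \right)} = -1 + u$ ($l{\left(u \right)} = u - 1 = -1 + u$)
$\left(Q{\left(-12 \right)} + l{\left(6 \right)}\right) O = \left(\frac{\left(-12\right)^{2}}{5} + \left(-1 + 6\right)\right) \left(- \frac{177}{4}\right) = \left(\frac{1}{5} \cdot 144 + 5\right) \left(- \frac{177}{4}\right) = \left(\frac{144}{5} + 5\right) \left(- \frac{177}{4}\right) = \frac{169}{5} \left(- \frac{177}{4}\right) = - \frac{29913}{20}$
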